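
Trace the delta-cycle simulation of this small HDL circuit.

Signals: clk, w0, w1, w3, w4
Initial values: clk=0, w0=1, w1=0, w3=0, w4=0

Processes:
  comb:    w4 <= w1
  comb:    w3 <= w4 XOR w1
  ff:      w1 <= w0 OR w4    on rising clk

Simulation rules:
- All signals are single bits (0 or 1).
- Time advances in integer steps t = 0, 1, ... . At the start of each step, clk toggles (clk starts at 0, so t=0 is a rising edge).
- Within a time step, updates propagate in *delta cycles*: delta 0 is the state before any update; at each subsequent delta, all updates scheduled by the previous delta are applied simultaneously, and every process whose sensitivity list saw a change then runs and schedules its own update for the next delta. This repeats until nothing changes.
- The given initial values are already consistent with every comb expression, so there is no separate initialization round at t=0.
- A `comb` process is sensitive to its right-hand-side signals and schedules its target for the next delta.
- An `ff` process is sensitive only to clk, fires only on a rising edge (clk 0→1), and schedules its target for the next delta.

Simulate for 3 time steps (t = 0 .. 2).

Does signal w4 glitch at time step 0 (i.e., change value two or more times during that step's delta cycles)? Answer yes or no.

no

t=0 Δ0: clk=0 w4=0 w1=0 w3=0 w0=1
  Δ1: clk:0→1
  Δ2: w1:0→1
  Δ3: w4:0→1, w3:0→1
  Δ4: w3:1→0
  (4Δ to stable)
t=1 Δ0: clk=1 w4=1 w1=1 w3=0 w0=1
  Δ1: clk:1→0
  (1Δ to stable)
t=2 Δ0: clk=0 w4=1 w1=1 w3=0 w0=1
  Δ1: clk:0→1
  (1Δ to stable)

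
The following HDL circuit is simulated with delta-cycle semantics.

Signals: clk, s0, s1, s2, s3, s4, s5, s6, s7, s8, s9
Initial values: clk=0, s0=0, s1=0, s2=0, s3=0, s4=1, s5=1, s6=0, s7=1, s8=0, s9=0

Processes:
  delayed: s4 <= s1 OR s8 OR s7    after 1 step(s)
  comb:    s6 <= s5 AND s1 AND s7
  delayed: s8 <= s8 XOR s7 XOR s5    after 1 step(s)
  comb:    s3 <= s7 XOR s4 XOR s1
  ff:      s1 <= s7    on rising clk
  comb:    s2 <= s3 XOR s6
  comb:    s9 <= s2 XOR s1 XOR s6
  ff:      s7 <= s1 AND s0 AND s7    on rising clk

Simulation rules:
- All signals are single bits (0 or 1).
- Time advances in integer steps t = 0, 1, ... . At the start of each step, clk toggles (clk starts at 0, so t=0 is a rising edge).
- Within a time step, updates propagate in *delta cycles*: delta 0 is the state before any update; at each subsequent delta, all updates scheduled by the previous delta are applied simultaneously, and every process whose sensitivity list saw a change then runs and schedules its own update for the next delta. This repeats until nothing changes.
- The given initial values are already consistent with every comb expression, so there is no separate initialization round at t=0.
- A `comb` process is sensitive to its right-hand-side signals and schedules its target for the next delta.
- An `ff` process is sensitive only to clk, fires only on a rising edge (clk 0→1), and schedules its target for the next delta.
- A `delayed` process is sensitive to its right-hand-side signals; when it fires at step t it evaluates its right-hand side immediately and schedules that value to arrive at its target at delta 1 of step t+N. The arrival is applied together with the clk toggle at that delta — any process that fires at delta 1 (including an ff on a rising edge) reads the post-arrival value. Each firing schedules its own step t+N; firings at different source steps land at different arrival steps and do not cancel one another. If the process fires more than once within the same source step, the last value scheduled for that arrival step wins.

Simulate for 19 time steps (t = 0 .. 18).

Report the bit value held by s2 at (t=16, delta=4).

t=0 Δ0: s5=1 s9=0 s0=0 s1=0 s8=0 s3=0 clk=0 s6=0 s7=1 s4=1 s2=0
  Δ1: clk:0→1
  Δ2: s1:0→1, s7:1→0
  Δ3: s9:0→1
  (3Δ to stable)
t=1 Δ0: s5=1 s9=1 s0=0 s1=1 s8=0 s3=0 clk=1 s6=0 s7=0 s4=1 s2=0
  Δ1: s8:0→1, clk:1→0
  (1Δ to stable)
t=2 Δ0: s5=1 s9=1 s0=0 s1=1 s8=1 s3=0 clk=0 s6=0 s7=0 s4=1 s2=0
  Δ1: s8:1→0, clk:0→1
  Δ2: s1:1→0
  Δ3: s9:1→0, s3:0→1
  Δ4: s2:0→1
  Δ5: s9:0→1
  (5Δ to stable)
t=3 Δ0: s5=1 s9=1 s0=0 s1=0 s8=0 s3=1 clk=1 s6=0 s7=0 s4=1 s2=1
  Δ1: s8:0→1, clk:1→0, s4:1→0
  Δ2: s3:1→0
  Δ3: s2:1→0
  Δ4: s9:1→0
  (4Δ to stable)
t=4 Δ0: s5=1 s9=0 s0=0 s1=0 s8=1 s3=0 clk=0 s6=0 s7=0 s4=0 s2=0
  Δ1: s8:1→0, clk:0→1, s4:0→1
  Δ2: s3:0→1
  Δ3: s2:0→1
  Δ4: s9:0→1
  (4Δ to stable)
t=5 Δ0: s5=1 s9=1 s0=0 s1=0 s8=0 s3=1 clk=1 s6=0 s7=0 s4=1 s2=1
  Δ1: s8:0→1, clk:1→0, s4:1→0
  Δ2: s3:1→0
  Δ3: s2:1→0
  Δ4: s9:1→0
  (4Δ to stable)
t=6 Δ0: s5=1 s9=0 s0=0 s1=0 s8=1 s3=0 clk=0 s6=0 s7=0 s4=0 s2=0
  Δ1: s8:1→0, clk:0→1, s4:0→1
  Δ2: s3:0→1
  Δ3: s2:0→1
  Δ4: s9:0→1
  (4Δ to stable)
t=7 Δ0: s5=1 s9=1 s0=0 s1=0 s8=0 s3=1 clk=1 s6=0 s7=0 s4=1 s2=1
  Δ1: s8:0→1, clk:1→0, s4:1→0
  Δ2: s3:1→0
  Δ3: s2:1→0
  Δ4: s9:1→0
  (4Δ to stable)
t=8 Δ0: s5=1 s9=0 s0=0 s1=0 s8=1 s3=0 clk=0 s6=0 s7=0 s4=0 s2=0
  Δ1: s8:1→0, clk:0→1, s4:0→1
  Δ2: s3:0→1
  Δ3: s2:0→1
  Δ4: s9:0→1
  (4Δ to stable)
t=9 Δ0: s5=1 s9=1 s0=0 s1=0 s8=0 s3=1 clk=1 s6=0 s7=0 s4=1 s2=1
  Δ1: s8:0→1, clk:1→0, s4:1→0
  Δ2: s3:1→0
  Δ3: s2:1→0
  Δ4: s9:1→0
  (4Δ to stable)
t=10 Δ0: s5=1 s9=0 s0=0 s1=0 s8=1 s3=0 clk=0 s6=0 s7=0 s4=0 s2=0
  Δ1: s8:1→0, clk:0→1, s4:0→1
  Δ2: s3:0→1
  Δ3: s2:0→1
  Δ4: s9:0→1
  (4Δ to stable)
t=11 Δ0: s5=1 s9=1 s0=0 s1=0 s8=0 s3=1 clk=1 s6=0 s7=0 s4=1 s2=1
  Δ1: s8:0→1, clk:1→0, s4:1→0
  Δ2: s3:1→0
  Δ3: s2:1→0
  Δ4: s9:1→0
  (4Δ to stable)
t=12 Δ0: s5=1 s9=0 s0=0 s1=0 s8=1 s3=0 clk=0 s6=0 s7=0 s4=0 s2=0
  Δ1: s8:1→0, clk:0→1, s4:0→1
  Δ2: s3:0→1
  Δ3: s2:0→1
  Δ4: s9:0→1
  (4Δ to stable)
t=13 Δ0: s5=1 s9=1 s0=0 s1=0 s8=0 s3=1 clk=1 s6=0 s7=0 s4=1 s2=1
  Δ1: s8:0→1, clk:1→0, s4:1→0
  Δ2: s3:1→0
  Δ3: s2:1→0
  Δ4: s9:1→0
  (4Δ to stable)
t=14 Δ0: s5=1 s9=0 s0=0 s1=0 s8=1 s3=0 clk=0 s6=0 s7=0 s4=0 s2=0
  Δ1: s8:1→0, clk:0→1, s4:0→1
  Δ2: s3:0→1
  Δ3: s2:0→1
  Δ4: s9:0→1
  (4Δ to stable)
t=15 Δ0: s5=1 s9=1 s0=0 s1=0 s8=0 s3=1 clk=1 s6=0 s7=0 s4=1 s2=1
  Δ1: s8:0→1, clk:1→0, s4:1→0
  Δ2: s3:1→0
  Δ3: s2:1→0
  Δ4: s9:1→0
  (4Δ to stable)
t=16 Δ0: s5=1 s9=0 s0=0 s1=0 s8=1 s3=0 clk=0 s6=0 s7=0 s4=0 s2=0
  Δ1: s8:1→0, clk:0→1, s4:0→1
  Δ2: s3:0→1
  Δ3: s2:0→1
  Δ4: s9:0→1
  (4Δ to stable)
t=17 Δ0: s5=1 s9=1 s0=0 s1=0 s8=0 s3=1 clk=1 s6=0 s7=0 s4=1 s2=1
  Δ1: s8:0→1, clk:1→0, s4:1→0
  Δ2: s3:1→0
  Δ3: s2:1→0
  Δ4: s9:1→0
  (4Δ to stable)
t=18 Δ0: s5=1 s9=0 s0=0 s1=0 s8=1 s3=0 clk=0 s6=0 s7=0 s4=0 s2=0
  Δ1: s8:1→0, clk:0→1, s4:0→1
  Δ2: s3:0→1
  Δ3: s2:0→1
  Δ4: s9:0→1
  (4Δ to stable)

1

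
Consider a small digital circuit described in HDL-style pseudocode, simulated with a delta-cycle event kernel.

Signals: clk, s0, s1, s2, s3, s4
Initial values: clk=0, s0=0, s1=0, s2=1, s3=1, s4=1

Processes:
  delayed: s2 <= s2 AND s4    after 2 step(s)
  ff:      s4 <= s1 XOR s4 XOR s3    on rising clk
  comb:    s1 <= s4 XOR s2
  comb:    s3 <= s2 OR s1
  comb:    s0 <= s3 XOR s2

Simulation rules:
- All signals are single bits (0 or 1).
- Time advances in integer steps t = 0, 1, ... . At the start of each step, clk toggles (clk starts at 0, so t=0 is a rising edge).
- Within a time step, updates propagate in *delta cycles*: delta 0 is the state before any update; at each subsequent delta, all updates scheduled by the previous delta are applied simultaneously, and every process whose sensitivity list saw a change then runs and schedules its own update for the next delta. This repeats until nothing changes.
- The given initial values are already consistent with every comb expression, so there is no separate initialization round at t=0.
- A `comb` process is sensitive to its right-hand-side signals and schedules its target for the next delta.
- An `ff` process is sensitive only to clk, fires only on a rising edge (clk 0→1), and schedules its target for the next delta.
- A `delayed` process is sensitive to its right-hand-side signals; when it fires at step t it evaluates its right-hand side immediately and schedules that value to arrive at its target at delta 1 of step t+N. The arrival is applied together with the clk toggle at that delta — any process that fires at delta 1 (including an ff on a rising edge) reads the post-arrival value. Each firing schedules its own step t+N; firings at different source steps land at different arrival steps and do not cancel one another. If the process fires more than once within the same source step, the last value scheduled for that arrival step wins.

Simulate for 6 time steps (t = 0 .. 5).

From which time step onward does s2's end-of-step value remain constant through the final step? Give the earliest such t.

2

t=0 Δ0: clk=0 s0=0 s3=1 s2=1 s4=1 s1=0
  Δ1: clk:0→1
  Δ2: s4:1→0
  Δ3: s1:0→1
  (3Δ to stable)
t=1 Δ0: clk=1 s0=0 s3=1 s2=1 s4=0 s1=1
  Δ1: clk:1→0
  (1Δ to stable)
t=2 Δ0: clk=0 s0=0 s3=1 s2=1 s4=0 s1=1
  Δ1: clk:0→1, s2:1→0
  Δ2: s0:0→1, s1:1→0
  Δ3: s3:1→0
  Δ4: s0:1→0
  (4Δ to stable)
t=3 Δ0: clk=1 s0=0 s3=0 s2=0 s4=0 s1=0
  Δ1: clk:1→0
  (1Δ to stable)
t=4 Δ0: clk=0 s0=0 s3=0 s2=0 s4=0 s1=0
  Δ1: clk:0→1
  (1Δ to stable)
t=5 Δ0: clk=1 s0=0 s3=0 s2=0 s4=0 s1=0
  Δ1: clk:1→0
  (1Δ to stable)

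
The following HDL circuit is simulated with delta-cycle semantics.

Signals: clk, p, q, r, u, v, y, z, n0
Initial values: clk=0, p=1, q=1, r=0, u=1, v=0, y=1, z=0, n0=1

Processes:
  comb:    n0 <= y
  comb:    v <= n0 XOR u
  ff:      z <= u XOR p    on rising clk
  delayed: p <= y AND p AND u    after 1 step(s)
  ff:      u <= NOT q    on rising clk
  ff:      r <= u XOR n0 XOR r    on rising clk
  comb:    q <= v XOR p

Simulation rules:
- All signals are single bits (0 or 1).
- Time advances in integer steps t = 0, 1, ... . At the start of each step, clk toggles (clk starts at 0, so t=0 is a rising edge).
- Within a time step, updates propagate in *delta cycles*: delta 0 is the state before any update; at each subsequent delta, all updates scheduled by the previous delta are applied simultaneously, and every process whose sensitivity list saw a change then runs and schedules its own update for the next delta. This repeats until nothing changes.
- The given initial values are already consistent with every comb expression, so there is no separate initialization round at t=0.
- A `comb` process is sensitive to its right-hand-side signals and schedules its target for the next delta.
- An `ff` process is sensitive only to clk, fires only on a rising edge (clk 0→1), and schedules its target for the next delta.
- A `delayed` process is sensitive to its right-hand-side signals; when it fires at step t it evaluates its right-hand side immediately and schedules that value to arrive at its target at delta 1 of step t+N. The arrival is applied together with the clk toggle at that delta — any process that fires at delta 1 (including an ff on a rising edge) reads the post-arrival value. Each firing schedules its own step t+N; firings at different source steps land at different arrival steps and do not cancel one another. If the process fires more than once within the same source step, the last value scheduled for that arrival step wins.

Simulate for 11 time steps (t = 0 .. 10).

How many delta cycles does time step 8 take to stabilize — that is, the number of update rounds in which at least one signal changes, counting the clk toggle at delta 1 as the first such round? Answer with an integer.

t0.Δ0 clk=0 u=1 y=1 z=0 n0=1 v=0 p=1 r=0 q=1
t0.Δ1 clk=1 u=1 y=1 z=0 n0=1 v=0 p=1 r=0 q=1
t0.Δ2 clk=1 u=0 y=1 z=0 n0=1 v=0 p=1 r=0 q=1
t0.Δ3 clk=1 u=0 y=1 z=0 n0=1 v=1 p=1 r=0 q=1
t0.Δ4 clk=1 u=0 y=1 z=0 n0=1 v=1 p=1 r=0 q=0
t1.Δ0 clk=1 u=0 y=1 z=0 n0=1 v=1 p=1 r=0 q=0
t1.Δ1 clk=0 u=0 y=1 z=0 n0=1 v=1 p=0 r=0 q=0
t1.Δ2 clk=0 u=0 y=1 z=0 n0=1 v=1 p=0 r=0 q=1
t2.Δ0 clk=0 u=0 y=1 z=0 n0=1 v=1 p=0 r=0 q=1
t2.Δ1 clk=1 u=0 y=1 z=0 n0=1 v=1 p=0 r=0 q=1
t2.Δ2 clk=1 u=0 y=1 z=0 n0=1 v=1 p=0 r=1 q=1
t3.Δ0 clk=1 u=0 y=1 z=0 n0=1 v=1 p=0 r=1 q=1
t3.Δ1 clk=0 u=0 y=1 z=0 n0=1 v=1 p=0 r=1 q=1
t4.Δ0 clk=0 u=0 y=1 z=0 n0=1 v=1 p=0 r=1 q=1
t4.Δ1 clk=1 u=0 y=1 z=0 n0=1 v=1 p=0 r=1 q=1
t4.Δ2 clk=1 u=0 y=1 z=0 n0=1 v=1 p=0 r=0 q=1
t5.Δ0 clk=1 u=0 y=1 z=0 n0=1 v=1 p=0 r=0 q=1
t5.Δ1 clk=0 u=0 y=1 z=0 n0=1 v=1 p=0 r=0 q=1
t6.Δ0 clk=0 u=0 y=1 z=0 n0=1 v=1 p=0 r=0 q=1
t6.Δ1 clk=1 u=0 y=1 z=0 n0=1 v=1 p=0 r=0 q=1
t6.Δ2 clk=1 u=0 y=1 z=0 n0=1 v=1 p=0 r=1 q=1
t7.Δ0 clk=1 u=0 y=1 z=0 n0=1 v=1 p=0 r=1 q=1
t7.Δ1 clk=0 u=0 y=1 z=0 n0=1 v=1 p=0 r=1 q=1
t8.Δ0 clk=0 u=0 y=1 z=0 n0=1 v=1 p=0 r=1 q=1
t8.Δ1 clk=1 u=0 y=1 z=0 n0=1 v=1 p=0 r=1 q=1
t8.Δ2 clk=1 u=0 y=1 z=0 n0=1 v=1 p=0 r=0 q=1
t9.Δ0 clk=1 u=0 y=1 z=0 n0=1 v=1 p=0 r=0 q=1
t9.Δ1 clk=0 u=0 y=1 z=0 n0=1 v=1 p=0 r=0 q=1
t10.Δ0 clk=0 u=0 y=1 z=0 n0=1 v=1 p=0 r=0 q=1
t10.Δ1 clk=1 u=0 y=1 z=0 n0=1 v=1 p=0 r=0 q=1
t10.Δ2 clk=1 u=0 y=1 z=0 n0=1 v=1 p=0 r=1 q=1

2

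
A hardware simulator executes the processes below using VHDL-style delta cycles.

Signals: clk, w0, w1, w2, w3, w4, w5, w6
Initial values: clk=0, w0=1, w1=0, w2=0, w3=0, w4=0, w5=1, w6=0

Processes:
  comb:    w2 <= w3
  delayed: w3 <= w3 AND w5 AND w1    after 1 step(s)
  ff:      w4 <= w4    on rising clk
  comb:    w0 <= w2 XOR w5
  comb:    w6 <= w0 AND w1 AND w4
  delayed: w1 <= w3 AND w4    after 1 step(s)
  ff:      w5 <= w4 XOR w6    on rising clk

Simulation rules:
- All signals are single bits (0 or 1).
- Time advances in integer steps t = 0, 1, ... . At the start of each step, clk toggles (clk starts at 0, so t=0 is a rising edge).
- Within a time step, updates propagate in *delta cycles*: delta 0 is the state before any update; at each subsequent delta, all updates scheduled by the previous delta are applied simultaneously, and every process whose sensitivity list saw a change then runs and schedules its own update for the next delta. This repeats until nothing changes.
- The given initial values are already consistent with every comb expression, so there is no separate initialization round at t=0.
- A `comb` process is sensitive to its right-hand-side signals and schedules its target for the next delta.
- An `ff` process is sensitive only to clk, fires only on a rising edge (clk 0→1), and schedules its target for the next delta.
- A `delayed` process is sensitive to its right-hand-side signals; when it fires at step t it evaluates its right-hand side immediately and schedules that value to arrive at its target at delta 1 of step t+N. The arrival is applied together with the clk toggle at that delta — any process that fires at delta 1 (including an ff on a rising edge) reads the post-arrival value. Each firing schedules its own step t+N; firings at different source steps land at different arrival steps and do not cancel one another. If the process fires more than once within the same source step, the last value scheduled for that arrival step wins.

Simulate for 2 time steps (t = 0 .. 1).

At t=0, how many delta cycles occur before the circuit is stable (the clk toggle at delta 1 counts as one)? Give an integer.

t=0 Δ0: w1=0 w5=1 w3=0 clk=0 w0=1 w2=0 w4=0 w6=0
  Δ1: clk:0→1
  Δ2: w5:1→0
  Δ3: w0:1→0
  (3Δ to stable)
t=1 Δ0: w1=0 w5=0 w3=0 clk=1 w0=0 w2=0 w4=0 w6=0
  Δ1: clk:1→0
  (1Δ to stable)

3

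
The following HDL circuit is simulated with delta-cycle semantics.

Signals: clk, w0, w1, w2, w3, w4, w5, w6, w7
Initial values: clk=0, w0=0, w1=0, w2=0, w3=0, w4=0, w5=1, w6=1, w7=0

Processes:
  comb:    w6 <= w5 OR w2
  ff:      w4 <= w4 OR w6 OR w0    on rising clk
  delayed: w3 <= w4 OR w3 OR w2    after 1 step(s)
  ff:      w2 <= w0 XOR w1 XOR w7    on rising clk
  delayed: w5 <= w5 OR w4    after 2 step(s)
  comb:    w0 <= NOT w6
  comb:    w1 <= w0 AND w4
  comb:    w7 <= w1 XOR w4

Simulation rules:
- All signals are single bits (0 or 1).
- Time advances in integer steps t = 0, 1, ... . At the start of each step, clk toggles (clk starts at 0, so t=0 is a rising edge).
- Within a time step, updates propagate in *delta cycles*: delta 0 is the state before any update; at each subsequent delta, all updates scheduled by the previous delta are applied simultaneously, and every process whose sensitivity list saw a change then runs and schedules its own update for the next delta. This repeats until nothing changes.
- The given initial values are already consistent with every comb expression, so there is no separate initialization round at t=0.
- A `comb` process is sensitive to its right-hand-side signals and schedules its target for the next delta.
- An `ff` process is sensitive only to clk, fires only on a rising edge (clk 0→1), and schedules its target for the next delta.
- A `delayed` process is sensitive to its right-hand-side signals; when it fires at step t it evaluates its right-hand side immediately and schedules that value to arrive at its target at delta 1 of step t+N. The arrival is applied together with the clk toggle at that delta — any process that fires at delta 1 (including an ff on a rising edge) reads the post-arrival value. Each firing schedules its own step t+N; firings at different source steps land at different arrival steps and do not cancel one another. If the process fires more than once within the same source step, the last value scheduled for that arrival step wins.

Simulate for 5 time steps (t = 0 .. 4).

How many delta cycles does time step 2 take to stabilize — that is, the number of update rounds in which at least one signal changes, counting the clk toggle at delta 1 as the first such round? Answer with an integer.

2

[bits: w5,w2,w1,w3,w4,clk,w0,w7,w6]
t=0: Δ0=100000001 Δ1=100001001 Δ2=100011001 Δ3=100011011 | 3Δ
t=1: Δ0=100011011 Δ1=100110011 | 1Δ
t=2: Δ0=100110011 Δ1=100111011 Δ2=110111011 | 2Δ
t=3: Δ0=110111011 Δ1=110110011 | 1Δ
t=4: Δ0=110110011 Δ1=110111011 | 1Δ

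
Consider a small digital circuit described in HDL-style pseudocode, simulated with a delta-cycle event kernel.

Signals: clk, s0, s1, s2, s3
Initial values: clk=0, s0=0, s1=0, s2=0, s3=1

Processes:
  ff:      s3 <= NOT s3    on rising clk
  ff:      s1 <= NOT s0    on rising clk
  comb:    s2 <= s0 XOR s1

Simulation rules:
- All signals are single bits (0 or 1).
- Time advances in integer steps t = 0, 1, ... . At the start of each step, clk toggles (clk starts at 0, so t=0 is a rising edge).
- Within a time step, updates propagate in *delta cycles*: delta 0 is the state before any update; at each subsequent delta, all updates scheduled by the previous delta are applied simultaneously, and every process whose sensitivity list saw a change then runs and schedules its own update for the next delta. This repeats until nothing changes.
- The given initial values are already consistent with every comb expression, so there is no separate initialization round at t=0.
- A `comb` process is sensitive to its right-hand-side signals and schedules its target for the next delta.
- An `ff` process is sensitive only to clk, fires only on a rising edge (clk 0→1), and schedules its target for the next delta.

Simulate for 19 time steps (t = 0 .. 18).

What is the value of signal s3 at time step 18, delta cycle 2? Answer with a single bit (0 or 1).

t0.Δ0 clk=0 s2=0 s1=0 s0=0 s3=1
t0.Δ1 clk=1 s2=0 s1=0 s0=0 s3=1
t0.Δ2 clk=1 s2=0 s1=1 s0=0 s3=0
t0.Δ3 clk=1 s2=1 s1=1 s0=0 s3=0
t1.Δ0 clk=1 s2=1 s1=1 s0=0 s3=0
t1.Δ1 clk=0 s2=1 s1=1 s0=0 s3=0
t2.Δ0 clk=0 s2=1 s1=1 s0=0 s3=0
t2.Δ1 clk=1 s2=1 s1=1 s0=0 s3=0
t2.Δ2 clk=1 s2=1 s1=1 s0=0 s3=1
t3.Δ0 clk=1 s2=1 s1=1 s0=0 s3=1
t3.Δ1 clk=0 s2=1 s1=1 s0=0 s3=1
t4.Δ0 clk=0 s2=1 s1=1 s0=0 s3=1
t4.Δ1 clk=1 s2=1 s1=1 s0=0 s3=1
t4.Δ2 clk=1 s2=1 s1=1 s0=0 s3=0
t5.Δ0 clk=1 s2=1 s1=1 s0=0 s3=0
t5.Δ1 clk=0 s2=1 s1=1 s0=0 s3=0
t6.Δ0 clk=0 s2=1 s1=1 s0=0 s3=0
t6.Δ1 clk=1 s2=1 s1=1 s0=0 s3=0
t6.Δ2 clk=1 s2=1 s1=1 s0=0 s3=1
t7.Δ0 clk=1 s2=1 s1=1 s0=0 s3=1
t7.Δ1 clk=0 s2=1 s1=1 s0=0 s3=1
t8.Δ0 clk=0 s2=1 s1=1 s0=0 s3=1
t8.Δ1 clk=1 s2=1 s1=1 s0=0 s3=1
t8.Δ2 clk=1 s2=1 s1=1 s0=0 s3=0
t9.Δ0 clk=1 s2=1 s1=1 s0=0 s3=0
t9.Δ1 clk=0 s2=1 s1=1 s0=0 s3=0
t10.Δ0 clk=0 s2=1 s1=1 s0=0 s3=0
t10.Δ1 clk=1 s2=1 s1=1 s0=0 s3=0
t10.Δ2 clk=1 s2=1 s1=1 s0=0 s3=1
t11.Δ0 clk=1 s2=1 s1=1 s0=0 s3=1
t11.Δ1 clk=0 s2=1 s1=1 s0=0 s3=1
t12.Δ0 clk=0 s2=1 s1=1 s0=0 s3=1
t12.Δ1 clk=1 s2=1 s1=1 s0=0 s3=1
t12.Δ2 clk=1 s2=1 s1=1 s0=0 s3=0
t13.Δ0 clk=1 s2=1 s1=1 s0=0 s3=0
t13.Δ1 clk=0 s2=1 s1=1 s0=0 s3=0
t14.Δ0 clk=0 s2=1 s1=1 s0=0 s3=0
t14.Δ1 clk=1 s2=1 s1=1 s0=0 s3=0
t14.Δ2 clk=1 s2=1 s1=1 s0=0 s3=1
t15.Δ0 clk=1 s2=1 s1=1 s0=0 s3=1
t15.Δ1 clk=0 s2=1 s1=1 s0=0 s3=1
t16.Δ0 clk=0 s2=1 s1=1 s0=0 s3=1
t16.Δ1 clk=1 s2=1 s1=1 s0=0 s3=1
t16.Δ2 clk=1 s2=1 s1=1 s0=0 s3=0
t17.Δ0 clk=1 s2=1 s1=1 s0=0 s3=0
t17.Δ1 clk=0 s2=1 s1=1 s0=0 s3=0
t18.Δ0 clk=0 s2=1 s1=1 s0=0 s3=0
t18.Δ1 clk=1 s2=1 s1=1 s0=0 s3=0
t18.Δ2 clk=1 s2=1 s1=1 s0=0 s3=1

1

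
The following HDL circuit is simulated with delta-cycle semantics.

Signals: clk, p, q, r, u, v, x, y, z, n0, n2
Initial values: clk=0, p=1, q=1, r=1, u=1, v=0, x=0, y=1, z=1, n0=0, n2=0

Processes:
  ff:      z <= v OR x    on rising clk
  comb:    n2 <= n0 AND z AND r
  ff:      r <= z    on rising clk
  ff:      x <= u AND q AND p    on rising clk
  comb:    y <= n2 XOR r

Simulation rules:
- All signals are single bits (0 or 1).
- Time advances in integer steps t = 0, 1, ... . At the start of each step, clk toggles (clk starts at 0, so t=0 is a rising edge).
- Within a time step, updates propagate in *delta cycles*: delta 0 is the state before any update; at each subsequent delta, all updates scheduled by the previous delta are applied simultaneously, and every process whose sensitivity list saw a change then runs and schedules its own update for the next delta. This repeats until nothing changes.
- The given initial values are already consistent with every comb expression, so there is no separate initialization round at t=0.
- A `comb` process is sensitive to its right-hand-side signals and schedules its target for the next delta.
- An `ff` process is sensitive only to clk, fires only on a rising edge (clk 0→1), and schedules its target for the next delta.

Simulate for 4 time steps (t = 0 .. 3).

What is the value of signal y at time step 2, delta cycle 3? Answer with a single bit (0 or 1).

t0.Δ0 u=1 clk=0 x=0 n2=0 q=1 z=1 v=0 r=1 y=1 n0=0 p=1
t0.Δ1 u=1 clk=1 x=0 n2=0 q=1 z=1 v=0 r=1 y=1 n0=0 p=1
t0.Δ2 u=1 clk=1 x=1 n2=0 q=1 z=0 v=0 r=1 y=1 n0=0 p=1
t1.Δ0 u=1 clk=1 x=1 n2=0 q=1 z=0 v=0 r=1 y=1 n0=0 p=1
t1.Δ1 u=1 clk=0 x=1 n2=0 q=1 z=0 v=0 r=1 y=1 n0=0 p=1
t2.Δ0 u=1 clk=0 x=1 n2=0 q=1 z=0 v=0 r=1 y=1 n0=0 p=1
t2.Δ1 u=1 clk=1 x=1 n2=0 q=1 z=0 v=0 r=1 y=1 n0=0 p=1
t2.Δ2 u=1 clk=1 x=1 n2=0 q=1 z=1 v=0 r=0 y=1 n0=0 p=1
t2.Δ3 u=1 clk=1 x=1 n2=0 q=1 z=1 v=0 r=0 y=0 n0=0 p=1
t3.Δ0 u=1 clk=1 x=1 n2=0 q=1 z=1 v=0 r=0 y=0 n0=0 p=1
t3.Δ1 u=1 clk=0 x=1 n2=0 q=1 z=1 v=0 r=0 y=0 n0=0 p=1

0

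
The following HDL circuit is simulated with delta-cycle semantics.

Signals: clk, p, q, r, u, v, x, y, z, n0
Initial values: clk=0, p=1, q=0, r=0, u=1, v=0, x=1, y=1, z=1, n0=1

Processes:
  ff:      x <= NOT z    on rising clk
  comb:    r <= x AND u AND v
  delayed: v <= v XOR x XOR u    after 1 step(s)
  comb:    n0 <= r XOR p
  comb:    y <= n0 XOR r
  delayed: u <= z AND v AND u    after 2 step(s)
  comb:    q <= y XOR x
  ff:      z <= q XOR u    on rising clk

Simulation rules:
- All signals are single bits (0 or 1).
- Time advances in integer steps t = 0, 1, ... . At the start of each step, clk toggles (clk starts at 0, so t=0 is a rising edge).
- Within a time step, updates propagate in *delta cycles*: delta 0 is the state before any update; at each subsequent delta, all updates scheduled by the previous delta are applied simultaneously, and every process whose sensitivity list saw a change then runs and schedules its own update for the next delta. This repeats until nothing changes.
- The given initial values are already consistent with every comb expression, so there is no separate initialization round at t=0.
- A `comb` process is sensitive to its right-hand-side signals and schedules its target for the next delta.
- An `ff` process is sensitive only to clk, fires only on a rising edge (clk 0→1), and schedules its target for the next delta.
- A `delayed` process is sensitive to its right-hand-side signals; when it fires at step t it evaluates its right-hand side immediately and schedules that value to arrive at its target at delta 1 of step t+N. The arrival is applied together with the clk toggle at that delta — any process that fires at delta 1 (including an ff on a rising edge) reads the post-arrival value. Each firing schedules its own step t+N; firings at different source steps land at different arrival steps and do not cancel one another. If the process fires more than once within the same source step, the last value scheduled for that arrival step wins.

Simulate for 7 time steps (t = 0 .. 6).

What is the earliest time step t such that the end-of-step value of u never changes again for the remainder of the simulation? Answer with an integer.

[bits: r,u,y,clk,x,v,q,z,p,n0]
t=0: Δ0=0110100111 Δ1=0111100111 Δ2=0111000111 Δ3=0111001111 | 3Δ
t=1: Δ0=0111001111 Δ1=0110011111 | 1Δ
t=2: Δ0=0110011111 Δ1=0111001111 Δ2=0111001011 | 2Δ
t=3: Δ0=0111001011 Δ1=0110011011 | 1Δ
t=4: Δ0=0110011011 Δ1=0011001011 Δ2=0011101111 Δ3=0011100111 | 3Δ
t=5: Δ0=0011100111 Δ1=0010110111 | 1Δ
t=6: Δ0=0010110111 Δ1=0011100111 Δ2=0011000011 Δ3=0011001011 | 3Δ

4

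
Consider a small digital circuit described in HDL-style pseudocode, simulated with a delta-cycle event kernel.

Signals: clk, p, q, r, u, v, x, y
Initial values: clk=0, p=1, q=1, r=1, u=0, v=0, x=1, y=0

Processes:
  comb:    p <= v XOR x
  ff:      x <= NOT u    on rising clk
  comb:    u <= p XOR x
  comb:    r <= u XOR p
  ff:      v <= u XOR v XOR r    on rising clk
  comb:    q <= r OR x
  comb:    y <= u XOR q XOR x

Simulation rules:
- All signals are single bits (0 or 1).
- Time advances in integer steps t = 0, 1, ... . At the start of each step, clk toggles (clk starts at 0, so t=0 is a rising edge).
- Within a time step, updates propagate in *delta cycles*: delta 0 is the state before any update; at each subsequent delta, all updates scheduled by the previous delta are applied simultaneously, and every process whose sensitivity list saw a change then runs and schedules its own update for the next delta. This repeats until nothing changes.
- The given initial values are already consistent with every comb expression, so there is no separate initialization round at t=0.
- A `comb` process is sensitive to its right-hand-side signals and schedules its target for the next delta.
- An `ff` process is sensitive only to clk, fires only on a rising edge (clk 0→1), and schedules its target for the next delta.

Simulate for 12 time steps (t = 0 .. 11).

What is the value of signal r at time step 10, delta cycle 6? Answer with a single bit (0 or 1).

0

[bits: x,p,r,v,q,u,y,clk]
t=0: Δ0=11101000 Δ1=11101001 Δ2=11111001 Δ3=10111001 Δ4=10011101 Δ5=10111111 | 5Δ
t=1: Δ0=10111111 Δ1=10111110 | 1Δ
t=2: Δ0=10111110 Δ1=10111111 Δ2=00111111 Δ3=01111001 Δ4=01111111 Δ5=01011101 Δ6=01010101 Δ7=01010111 | 7Δ
t=3: Δ0=01010111 Δ1=01010110 | 1Δ
t=4: Δ0=01010110 Δ1=01010111 Δ2=01000111 Δ3=00000111 Δ4=00100011 Δ5=00001001 Δ6=00000011 Δ7=00000001 | 7Δ
t=5: Δ0=00000001 Δ1=00000000 | 1Δ
t=6: Δ0=00000000 Δ1=00000001 Δ2=10000001 Δ3=11001111 Δ4=11001011 Δ5=11101001 | 5Δ
t=7: Δ0=11101001 Δ1=11101000 | 1Δ
t=8: Δ0=11101000 Δ1=11101001 Δ2=11111001 Δ3=10111001 Δ4=10011101 Δ5=10111111 | 5Δ
t=9: Δ0=10111111 Δ1=10111110 | 1Δ
t=10: Δ0=10111110 Δ1=10111111 Δ2=00111111 Δ3=01111001 Δ4=01111111 Δ5=01011101 Δ6=01010101 Δ7=01010111 | 7Δ
t=11: Δ0=01010111 Δ1=01010110 | 1Δ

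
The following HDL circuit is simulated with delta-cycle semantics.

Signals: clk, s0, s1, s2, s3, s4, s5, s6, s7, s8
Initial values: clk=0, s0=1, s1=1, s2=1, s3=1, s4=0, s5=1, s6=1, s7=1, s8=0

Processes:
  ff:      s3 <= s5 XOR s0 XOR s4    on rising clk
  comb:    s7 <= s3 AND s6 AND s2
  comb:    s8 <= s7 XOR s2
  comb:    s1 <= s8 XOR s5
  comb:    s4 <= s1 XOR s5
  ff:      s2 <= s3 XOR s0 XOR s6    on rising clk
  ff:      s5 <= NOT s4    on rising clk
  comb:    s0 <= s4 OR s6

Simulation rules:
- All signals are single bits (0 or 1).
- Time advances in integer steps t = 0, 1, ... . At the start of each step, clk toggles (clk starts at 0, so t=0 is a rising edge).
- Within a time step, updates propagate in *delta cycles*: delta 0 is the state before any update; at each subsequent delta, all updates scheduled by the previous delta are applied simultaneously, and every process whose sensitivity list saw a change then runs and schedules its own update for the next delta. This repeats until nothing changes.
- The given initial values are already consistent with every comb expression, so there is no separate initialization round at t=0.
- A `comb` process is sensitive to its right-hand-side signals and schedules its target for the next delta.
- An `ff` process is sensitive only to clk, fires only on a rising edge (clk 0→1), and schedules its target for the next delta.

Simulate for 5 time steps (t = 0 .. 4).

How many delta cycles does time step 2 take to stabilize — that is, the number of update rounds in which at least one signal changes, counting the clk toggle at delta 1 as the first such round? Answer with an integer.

t0.Δ0 s4=0 s5=1 s6=1 s7=1 clk=0 s0=1 s8=0 s1=1 s2=1 s3=1
t0.Δ1 s4=0 s5=1 s6=1 s7=1 clk=1 s0=1 s8=0 s1=1 s2=1 s3=1
t0.Δ2 s4=0 s5=1 s6=1 s7=1 clk=1 s0=1 s8=0 s1=1 s2=1 s3=0
t0.Δ3 s4=0 s5=1 s6=1 s7=0 clk=1 s0=1 s8=0 s1=1 s2=1 s3=0
t0.Δ4 s4=0 s5=1 s6=1 s7=0 clk=1 s0=1 s8=1 s1=1 s2=1 s3=0
t0.Δ5 s4=0 s5=1 s6=1 s7=0 clk=1 s0=1 s8=1 s1=0 s2=1 s3=0
t0.Δ6 s4=1 s5=1 s6=1 s7=0 clk=1 s0=1 s8=1 s1=0 s2=1 s3=0
t1.Δ0 s4=1 s5=1 s6=1 s7=0 clk=1 s0=1 s8=1 s1=0 s2=1 s3=0
t1.Δ1 s4=1 s5=1 s6=1 s7=0 clk=0 s0=1 s8=1 s1=0 s2=1 s3=0
t2.Δ0 s4=1 s5=1 s6=1 s7=0 clk=0 s0=1 s8=1 s1=0 s2=1 s3=0
t2.Δ1 s4=1 s5=1 s6=1 s7=0 clk=1 s0=1 s8=1 s1=0 s2=1 s3=0
t2.Δ2 s4=1 s5=0 s6=1 s7=0 clk=1 s0=1 s8=1 s1=0 s2=0 s3=1
t2.Δ3 s4=0 s5=0 s6=1 s7=0 clk=1 s0=1 s8=0 s1=1 s2=0 s3=1
t2.Δ4 s4=1 s5=0 s6=1 s7=0 clk=1 s0=1 s8=0 s1=0 s2=0 s3=1
t2.Δ5 s4=0 s5=0 s6=1 s7=0 clk=1 s0=1 s8=0 s1=0 s2=0 s3=1
t3.Δ0 s4=0 s5=0 s6=1 s7=0 clk=1 s0=1 s8=0 s1=0 s2=0 s3=1
t3.Δ1 s4=0 s5=0 s6=1 s7=0 clk=0 s0=1 s8=0 s1=0 s2=0 s3=1
t4.Δ0 s4=0 s5=0 s6=1 s7=0 clk=0 s0=1 s8=0 s1=0 s2=0 s3=1
t4.Δ1 s4=0 s5=0 s6=1 s7=0 clk=1 s0=1 s8=0 s1=0 s2=0 s3=1
t4.Δ2 s4=0 s5=1 s6=1 s7=0 clk=1 s0=1 s8=0 s1=0 s2=1 s3=1
t4.Δ3 s4=1 s5=1 s6=1 s7=1 clk=1 s0=1 s8=1 s1=1 s2=1 s3=1
t4.Δ4 s4=0 s5=1 s6=1 s7=1 clk=1 s0=1 s8=0 s1=0 s2=1 s3=1
t4.Δ5 s4=1 s5=1 s6=1 s7=1 clk=1 s0=1 s8=0 s1=1 s2=1 s3=1
t4.Δ6 s4=0 s5=1 s6=1 s7=1 clk=1 s0=1 s8=0 s1=1 s2=1 s3=1

5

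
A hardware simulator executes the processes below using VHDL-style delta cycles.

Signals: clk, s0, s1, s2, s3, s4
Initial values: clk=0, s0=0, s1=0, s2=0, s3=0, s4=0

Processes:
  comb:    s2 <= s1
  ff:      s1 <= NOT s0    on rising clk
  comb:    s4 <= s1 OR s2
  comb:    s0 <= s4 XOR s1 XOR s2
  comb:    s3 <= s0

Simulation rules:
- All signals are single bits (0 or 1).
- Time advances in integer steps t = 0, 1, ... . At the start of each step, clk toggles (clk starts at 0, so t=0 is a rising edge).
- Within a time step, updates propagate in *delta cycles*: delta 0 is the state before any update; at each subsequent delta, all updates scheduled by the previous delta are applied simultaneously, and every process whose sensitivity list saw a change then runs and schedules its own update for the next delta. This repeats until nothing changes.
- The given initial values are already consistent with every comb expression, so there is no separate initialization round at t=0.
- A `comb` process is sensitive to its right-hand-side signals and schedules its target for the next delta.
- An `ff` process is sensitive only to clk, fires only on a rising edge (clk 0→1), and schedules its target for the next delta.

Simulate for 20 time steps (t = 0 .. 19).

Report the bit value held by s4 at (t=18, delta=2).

t0.Δ0 s1=0 s3=0 s0=0 s2=0 clk=0 s4=0
t0.Δ1 s1=0 s3=0 s0=0 s2=0 clk=1 s4=0
t0.Δ2 s1=1 s3=0 s0=0 s2=0 clk=1 s4=0
t0.Δ3 s1=1 s3=0 s0=1 s2=1 clk=1 s4=1
t0.Δ4 s1=1 s3=1 s0=1 s2=1 clk=1 s4=1
t1.Δ0 s1=1 s3=1 s0=1 s2=1 clk=1 s4=1
t1.Δ1 s1=1 s3=1 s0=1 s2=1 clk=0 s4=1
t2.Δ0 s1=1 s3=1 s0=1 s2=1 clk=0 s4=1
t2.Δ1 s1=1 s3=1 s0=1 s2=1 clk=1 s4=1
t2.Δ2 s1=0 s3=1 s0=1 s2=1 clk=1 s4=1
t2.Δ3 s1=0 s3=1 s0=0 s2=0 clk=1 s4=1
t2.Δ4 s1=0 s3=0 s0=1 s2=0 clk=1 s4=0
t2.Δ5 s1=0 s3=1 s0=0 s2=0 clk=1 s4=0
t2.Δ6 s1=0 s3=0 s0=0 s2=0 clk=1 s4=0
t3.Δ0 s1=0 s3=0 s0=0 s2=0 clk=1 s4=0
t3.Δ1 s1=0 s3=0 s0=0 s2=0 clk=0 s4=0
t4.Δ0 s1=0 s3=0 s0=0 s2=0 clk=0 s4=0
t4.Δ1 s1=0 s3=0 s0=0 s2=0 clk=1 s4=0
t4.Δ2 s1=1 s3=0 s0=0 s2=0 clk=1 s4=0
t4.Δ3 s1=1 s3=0 s0=1 s2=1 clk=1 s4=1
t4.Δ4 s1=1 s3=1 s0=1 s2=1 clk=1 s4=1
t5.Δ0 s1=1 s3=1 s0=1 s2=1 clk=1 s4=1
t5.Δ1 s1=1 s3=1 s0=1 s2=1 clk=0 s4=1
t6.Δ0 s1=1 s3=1 s0=1 s2=1 clk=0 s4=1
t6.Δ1 s1=1 s3=1 s0=1 s2=1 clk=1 s4=1
t6.Δ2 s1=0 s3=1 s0=1 s2=1 clk=1 s4=1
t6.Δ3 s1=0 s3=1 s0=0 s2=0 clk=1 s4=1
t6.Δ4 s1=0 s3=0 s0=1 s2=0 clk=1 s4=0
t6.Δ5 s1=0 s3=1 s0=0 s2=0 clk=1 s4=0
t6.Δ6 s1=0 s3=0 s0=0 s2=0 clk=1 s4=0
t7.Δ0 s1=0 s3=0 s0=0 s2=0 clk=1 s4=0
t7.Δ1 s1=0 s3=0 s0=0 s2=0 clk=0 s4=0
t8.Δ0 s1=0 s3=0 s0=0 s2=0 clk=0 s4=0
t8.Δ1 s1=0 s3=0 s0=0 s2=0 clk=1 s4=0
t8.Δ2 s1=1 s3=0 s0=0 s2=0 clk=1 s4=0
t8.Δ3 s1=1 s3=0 s0=1 s2=1 clk=1 s4=1
t8.Δ4 s1=1 s3=1 s0=1 s2=1 clk=1 s4=1
t9.Δ0 s1=1 s3=1 s0=1 s2=1 clk=1 s4=1
t9.Δ1 s1=1 s3=1 s0=1 s2=1 clk=0 s4=1
t10.Δ0 s1=1 s3=1 s0=1 s2=1 clk=0 s4=1
t10.Δ1 s1=1 s3=1 s0=1 s2=1 clk=1 s4=1
t10.Δ2 s1=0 s3=1 s0=1 s2=1 clk=1 s4=1
t10.Δ3 s1=0 s3=1 s0=0 s2=0 clk=1 s4=1
t10.Δ4 s1=0 s3=0 s0=1 s2=0 clk=1 s4=0
t10.Δ5 s1=0 s3=1 s0=0 s2=0 clk=1 s4=0
t10.Δ6 s1=0 s3=0 s0=0 s2=0 clk=1 s4=0
t11.Δ0 s1=0 s3=0 s0=0 s2=0 clk=1 s4=0
t11.Δ1 s1=0 s3=0 s0=0 s2=0 clk=0 s4=0
t12.Δ0 s1=0 s3=0 s0=0 s2=0 clk=0 s4=0
t12.Δ1 s1=0 s3=0 s0=0 s2=0 clk=1 s4=0
t12.Δ2 s1=1 s3=0 s0=0 s2=0 clk=1 s4=0
t12.Δ3 s1=1 s3=0 s0=1 s2=1 clk=1 s4=1
t12.Δ4 s1=1 s3=1 s0=1 s2=1 clk=1 s4=1
t13.Δ0 s1=1 s3=1 s0=1 s2=1 clk=1 s4=1
t13.Δ1 s1=1 s3=1 s0=1 s2=1 clk=0 s4=1
t14.Δ0 s1=1 s3=1 s0=1 s2=1 clk=0 s4=1
t14.Δ1 s1=1 s3=1 s0=1 s2=1 clk=1 s4=1
t14.Δ2 s1=0 s3=1 s0=1 s2=1 clk=1 s4=1
t14.Δ3 s1=0 s3=1 s0=0 s2=0 clk=1 s4=1
t14.Δ4 s1=0 s3=0 s0=1 s2=0 clk=1 s4=0
t14.Δ5 s1=0 s3=1 s0=0 s2=0 clk=1 s4=0
t14.Δ6 s1=0 s3=0 s0=0 s2=0 clk=1 s4=0
t15.Δ0 s1=0 s3=0 s0=0 s2=0 clk=1 s4=0
t15.Δ1 s1=0 s3=0 s0=0 s2=0 clk=0 s4=0
t16.Δ0 s1=0 s3=0 s0=0 s2=0 clk=0 s4=0
t16.Δ1 s1=0 s3=0 s0=0 s2=0 clk=1 s4=0
t16.Δ2 s1=1 s3=0 s0=0 s2=0 clk=1 s4=0
t16.Δ3 s1=1 s3=0 s0=1 s2=1 clk=1 s4=1
t16.Δ4 s1=1 s3=1 s0=1 s2=1 clk=1 s4=1
t17.Δ0 s1=1 s3=1 s0=1 s2=1 clk=1 s4=1
t17.Δ1 s1=1 s3=1 s0=1 s2=1 clk=0 s4=1
t18.Δ0 s1=1 s3=1 s0=1 s2=1 clk=0 s4=1
t18.Δ1 s1=1 s3=1 s0=1 s2=1 clk=1 s4=1
t18.Δ2 s1=0 s3=1 s0=1 s2=1 clk=1 s4=1
t18.Δ3 s1=0 s3=1 s0=0 s2=0 clk=1 s4=1
t18.Δ4 s1=0 s3=0 s0=1 s2=0 clk=1 s4=0
t18.Δ5 s1=0 s3=1 s0=0 s2=0 clk=1 s4=0
t18.Δ6 s1=0 s3=0 s0=0 s2=0 clk=1 s4=0
t19.Δ0 s1=0 s3=0 s0=0 s2=0 clk=1 s4=0
t19.Δ1 s1=0 s3=0 s0=0 s2=0 clk=0 s4=0

1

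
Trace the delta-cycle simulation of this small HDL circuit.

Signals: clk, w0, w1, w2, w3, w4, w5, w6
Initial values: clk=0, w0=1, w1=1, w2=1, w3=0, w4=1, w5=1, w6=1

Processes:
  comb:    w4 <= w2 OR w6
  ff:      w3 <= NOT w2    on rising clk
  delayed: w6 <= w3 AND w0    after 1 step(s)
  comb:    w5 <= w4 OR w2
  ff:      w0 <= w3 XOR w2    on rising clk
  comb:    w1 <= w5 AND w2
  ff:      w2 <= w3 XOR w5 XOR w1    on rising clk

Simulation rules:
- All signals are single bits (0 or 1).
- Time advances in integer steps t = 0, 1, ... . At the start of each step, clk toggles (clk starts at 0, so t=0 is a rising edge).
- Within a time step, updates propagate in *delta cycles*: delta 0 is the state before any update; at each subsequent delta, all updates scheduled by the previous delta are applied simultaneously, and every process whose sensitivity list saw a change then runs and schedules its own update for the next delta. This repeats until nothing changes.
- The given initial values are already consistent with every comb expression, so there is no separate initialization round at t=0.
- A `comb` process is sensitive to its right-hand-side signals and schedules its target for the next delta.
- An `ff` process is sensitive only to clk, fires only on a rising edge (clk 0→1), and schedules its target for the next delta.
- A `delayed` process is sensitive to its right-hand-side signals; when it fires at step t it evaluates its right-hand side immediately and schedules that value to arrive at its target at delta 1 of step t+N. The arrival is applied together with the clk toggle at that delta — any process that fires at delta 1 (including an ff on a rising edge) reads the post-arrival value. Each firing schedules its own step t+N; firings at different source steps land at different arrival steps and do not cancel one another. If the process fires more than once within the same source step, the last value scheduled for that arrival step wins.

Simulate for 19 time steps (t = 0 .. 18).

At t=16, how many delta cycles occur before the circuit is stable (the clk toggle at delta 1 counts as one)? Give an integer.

t0.Δ0 clk=0 w3=0 w4=1 w6=1 w1=1 w2=1 w5=1 w0=1
t0.Δ1 clk=1 w3=0 w4=1 w6=1 w1=1 w2=1 w5=1 w0=1
t0.Δ2 clk=1 w3=0 w4=1 w6=1 w1=1 w2=0 w5=1 w0=1
t0.Δ3 clk=1 w3=0 w4=1 w6=1 w1=0 w2=0 w5=1 w0=1
t1.Δ0 clk=1 w3=0 w4=1 w6=1 w1=0 w2=0 w5=1 w0=1
t1.Δ1 clk=0 w3=0 w4=1 w6=1 w1=0 w2=0 w5=1 w0=1
t2.Δ0 clk=0 w3=0 w4=1 w6=1 w1=0 w2=0 w5=1 w0=1
t2.Δ1 clk=1 w3=0 w4=1 w6=1 w1=0 w2=0 w5=1 w0=1
t2.Δ2 clk=1 w3=1 w4=1 w6=1 w1=0 w2=1 w5=1 w0=0
t2.Δ3 clk=1 w3=1 w4=1 w6=1 w1=1 w2=1 w5=1 w0=0
t3.Δ0 clk=1 w3=1 w4=1 w6=1 w1=1 w2=1 w5=1 w0=0
t3.Δ1 clk=0 w3=1 w4=1 w6=0 w1=1 w2=1 w5=1 w0=0
t4.Δ0 clk=0 w3=1 w4=1 w6=0 w1=1 w2=1 w5=1 w0=0
t4.Δ1 clk=1 w3=1 w4=1 w6=0 w1=1 w2=1 w5=1 w0=0
t4.Δ2 clk=1 w3=0 w4=1 w6=0 w1=1 w2=1 w5=1 w0=0
t5.Δ0 clk=1 w3=0 w4=1 w6=0 w1=1 w2=1 w5=1 w0=0
t5.Δ1 clk=0 w3=0 w4=1 w6=0 w1=1 w2=1 w5=1 w0=0
t6.Δ0 clk=0 w3=0 w4=1 w6=0 w1=1 w2=1 w5=1 w0=0
t6.Δ1 clk=1 w3=0 w4=1 w6=0 w1=1 w2=1 w5=1 w0=0
t6.Δ2 clk=1 w3=0 w4=1 w6=0 w1=1 w2=0 w5=1 w0=1
t6.Δ3 clk=1 w3=0 w4=0 w6=0 w1=0 w2=0 w5=1 w0=1
t6.Δ4 clk=1 w3=0 w4=0 w6=0 w1=0 w2=0 w5=0 w0=1
t7.Δ0 clk=1 w3=0 w4=0 w6=0 w1=0 w2=0 w5=0 w0=1
t7.Δ1 clk=0 w3=0 w4=0 w6=0 w1=0 w2=0 w5=0 w0=1
t8.Δ0 clk=0 w3=0 w4=0 w6=0 w1=0 w2=0 w5=0 w0=1
t8.Δ1 clk=1 w3=0 w4=0 w6=0 w1=0 w2=0 w5=0 w0=1
t8.Δ2 clk=1 w3=1 w4=0 w6=0 w1=0 w2=0 w5=0 w0=0
t9.Δ0 clk=1 w3=1 w4=0 w6=0 w1=0 w2=0 w5=0 w0=0
t9.Δ1 clk=0 w3=1 w4=0 w6=0 w1=0 w2=0 w5=0 w0=0
t10.Δ0 clk=0 w3=1 w4=0 w6=0 w1=0 w2=0 w5=0 w0=0
t10.Δ1 clk=1 w3=1 w4=0 w6=0 w1=0 w2=0 w5=0 w0=0
t10.Δ2 clk=1 w3=1 w4=0 w6=0 w1=0 w2=1 w5=0 w0=1
t10.Δ3 clk=1 w3=1 w4=1 w6=0 w1=0 w2=1 w5=1 w0=1
t10.Δ4 clk=1 w3=1 w4=1 w6=0 w1=1 w2=1 w5=1 w0=1
t11.Δ0 clk=1 w3=1 w4=1 w6=0 w1=1 w2=1 w5=1 w0=1
t11.Δ1 clk=0 w3=1 w4=1 w6=1 w1=1 w2=1 w5=1 w0=1
t12.Δ0 clk=0 w3=1 w4=1 w6=1 w1=1 w2=1 w5=1 w0=1
t12.Δ1 clk=1 w3=1 w4=1 w6=1 w1=1 w2=1 w5=1 w0=1
t12.Δ2 clk=1 w3=0 w4=1 w6=1 w1=1 w2=1 w5=1 w0=0
t13.Δ0 clk=1 w3=0 w4=1 w6=1 w1=1 w2=1 w5=1 w0=0
t13.Δ1 clk=0 w3=0 w4=1 w6=0 w1=1 w2=1 w5=1 w0=0
t14.Δ0 clk=0 w3=0 w4=1 w6=0 w1=1 w2=1 w5=1 w0=0
t14.Δ1 clk=1 w3=0 w4=1 w6=0 w1=1 w2=1 w5=1 w0=0
t14.Δ2 clk=1 w3=0 w4=1 w6=0 w1=1 w2=0 w5=1 w0=1
t14.Δ3 clk=1 w3=0 w4=0 w6=0 w1=0 w2=0 w5=1 w0=1
t14.Δ4 clk=1 w3=0 w4=0 w6=0 w1=0 w2=0 w5=0 w0=1
t15.Δ0 clk=1 w3=0 w4=0 w6=0 w1=0 w2=0 w5=0 w0=1
t15.Δ1 clk=0 w3=0 w4=0 w6=0 w1=0 w2=0 w5=0 w0=1
t16.Δ0 clk=0 w3=0 w4=0 w6=0 w1=0 w2=0 w5=0 w0=1
t16.Δ1 clk=1 w3=0 w4=0 w6=0 w1=0 w2=0 w5=0 w0=1
t16.Δ2 clk=1 w3=1 w4=0 w6=0 w1=0 w2=0 w5=0 w0=0
t17.Δ0 clk=1 w3=1 w4=0 w6=0 w1=0 w2=0 w5=0 w0=0
t17.Δ1 clk=0 w3=1 w4=0 w6=0 w1=0 w2=0 w5=0 w0=0
t18.Δ0 clk=0 w3=1 w4=0 w6=0 w1=0 w2=0 w5=0 w0=0
t18.Δ1 clk=1 w3=1 w4=0 w6=0 w1=0 w2=0 w5=0 w0=0
t18.Δ2 clk=1 w3=1 w4=0 w6=0 w1=0 w2=1 w5=0 w0=1
t18.Δ3 clk=1 w3=1 w4=1 w6=0 w1=0 w2=1 w5=1 w0=1
t18.Δ4 clk=1 w3=1 w4=1 w6=0 w1=1 w2=1 w5=1 w0=1

2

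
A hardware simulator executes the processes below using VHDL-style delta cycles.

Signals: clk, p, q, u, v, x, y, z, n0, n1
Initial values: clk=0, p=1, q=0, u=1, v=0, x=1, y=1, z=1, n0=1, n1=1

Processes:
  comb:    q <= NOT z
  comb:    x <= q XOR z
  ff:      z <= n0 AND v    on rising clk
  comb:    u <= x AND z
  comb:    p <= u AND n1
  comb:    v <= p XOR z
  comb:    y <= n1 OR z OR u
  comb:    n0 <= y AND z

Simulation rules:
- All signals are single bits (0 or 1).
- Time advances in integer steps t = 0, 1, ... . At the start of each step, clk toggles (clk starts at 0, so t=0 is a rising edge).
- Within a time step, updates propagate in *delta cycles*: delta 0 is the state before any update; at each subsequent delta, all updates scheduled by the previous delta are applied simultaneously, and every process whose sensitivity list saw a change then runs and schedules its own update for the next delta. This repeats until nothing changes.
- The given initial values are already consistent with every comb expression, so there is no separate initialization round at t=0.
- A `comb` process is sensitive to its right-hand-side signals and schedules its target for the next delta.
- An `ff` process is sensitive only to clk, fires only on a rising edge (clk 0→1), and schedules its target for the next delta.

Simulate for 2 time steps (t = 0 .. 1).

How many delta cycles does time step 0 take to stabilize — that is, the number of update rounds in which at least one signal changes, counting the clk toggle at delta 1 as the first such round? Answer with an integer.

t0.Δ0 q=0 n0=1 clk=0 u=1 n1=1 v=0 x=1 p=1 z=1 y=1
t0.Δ1 q=0 n0=1 clk=1 u=1 n1=1 v=0 x=1 p=1 z=1 y=1
t0.Δ2 q=0 n0=1 clk=1 u=1 n1=1 v=0 x=1 p=1 z=0 y=1
t0.Δ3 q=1 n0=0 clk=1 u=0 n1=1 v=1 x=0 p=1 z=0 y=1
t0.Δ4 q=1 n0=0 clk=1 u=0 n1=1 v=1 x=1 p=0 z=0 y=1
t0.Δ5 q=1 n0=0 clk=1 u=0 n1=1 v=0 x=1 p=0 z=0 y=1
t1.Δ0 q=1 n0=0 clk=1 u=0 n1=1 v=0 x=1 p=0 z=0 y=1
t1.Δ1 q=1 n0=0 clk=0 u=0 n1=1 v=0 x=1 p=0 z=0 y=1

5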